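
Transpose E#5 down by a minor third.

Three letter names down from E: C.
Moving 3 semitones down from E#5 (the size of a minor third) reaches C##5.

C##5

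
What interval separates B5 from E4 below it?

Descending from B5 to E4 is the same interval as ascending E4 to B5.
E to B spans five letter names (E-F-G-A-B), plus an octave, so the interval is some kind of twelfth.
The perfect twelfth spans 19 semitones, and E4 to B5 is exactly 19 semitones — so this is a perfect twelfth.
(Equivalently, a compound perfect fifth: a perfect fifth plus an octave.)

perfect twelfth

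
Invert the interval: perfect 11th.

First reduce the compound perfect eleventh to its simple form, a perfect fourth.
Interval numbers invert to sum to nine: 4 + 5 = 9, so a fourth inverts to a fifth.
And perfect stays perfect under inversion, so we get a perfect fifth.

P5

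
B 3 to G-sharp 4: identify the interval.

B to G spans six letter names (B-C-D-E-F-G), so the interval is some kind of sixth.
Counting semitones, B3→G#4 is 9, which is the major sixth.

major sixth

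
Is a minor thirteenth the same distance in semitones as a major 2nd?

No

20 semitones (minor thirteenth) vs 2 semitones (major second): not equal.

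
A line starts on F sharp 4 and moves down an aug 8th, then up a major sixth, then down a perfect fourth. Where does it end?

A 3

Down an augmented octave from F#4: F3 (13 semitones down).
F3 up a major sixth → D4 (9 semitones).
Down a perfect fourth from D4: A3 (5 semitones down).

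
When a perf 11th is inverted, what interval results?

P5

First reduce the compound perfect eleventh to its simple form, a perfect fourth.
Inverted interval numbers add to nine, so a fourth pairs with a fifth (4 + 5 = 9).
Quality inverts too: perfect stays perfect. That makes the inversion a perfect fifth.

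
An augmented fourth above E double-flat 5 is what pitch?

The fourth takes the letter from E up to A.
Moving 6 semitones up from Ebb5 (the size of an augmented fourth) reaches Ab5.

A flat 5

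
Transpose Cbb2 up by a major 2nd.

Dbb2

Counting two letter names up from C lands on D.
A major second is 2 semitones; 2 semitones up from Cbb2 gives Dbb2.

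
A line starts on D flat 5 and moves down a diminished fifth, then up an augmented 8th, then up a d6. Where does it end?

A diminished fifth down from Db5 is G4.
An augmented octave up from G4 is G#5.
G#5 up a diminished sixth → Eb6 (7 semitones).

E flat 6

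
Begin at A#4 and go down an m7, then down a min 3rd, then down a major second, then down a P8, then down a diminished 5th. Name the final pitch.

B##1

A#4 down a minor seventh → B#3 (10 semitones).
Down a minor third from B#3: G##3 (3 semitones down).
G##3 down a major second → F##3 (2 semitones).
F##3 down a perfect octave → F##2 (12 semitones).
Down a diminished fifth from F##2: B##1 (6 semitones down).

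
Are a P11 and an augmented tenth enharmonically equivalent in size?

Yes

A perfect eleventh = 17 semitones = an augmented tenth; enharmonically equal.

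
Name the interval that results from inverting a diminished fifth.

Inverted interval numbers add to nine, so a fifth pairs with a fourth (5 + 4 = 9).
Quality inverts too: diminished becomes augmented. That makes the inversion an augmented fourth.

augmented 4th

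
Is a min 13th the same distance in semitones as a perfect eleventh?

No

A minor thirteenth spans 20 semitones; a perfect eleventh spans 17 semitones. They differ by 3.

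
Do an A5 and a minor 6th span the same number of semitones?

An augmented fifth = 8 semitones = a minor sixth; enharmonically equal.

Yes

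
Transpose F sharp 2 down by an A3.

D flat 2

Three letter names down from F: D.
An augmented third is 5 semitones; 5 semitones down from F#2 gives Db2.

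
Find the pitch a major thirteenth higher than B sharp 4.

G double-sharp 6

The thirteenth's letter: B up six letter names plus an octave → G.
Moving 21 semitones up from B#4 (the size of a major thirteenth) reaches G##6.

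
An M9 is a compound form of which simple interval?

Take out an octave (7 from the number): 9 − 7 = 2.
That makes a major ninth a compound major second — an octave plus a major second.

major 2nd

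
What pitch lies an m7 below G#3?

A#2

Seven letter names down from G: A.
Moving 10 semitones down from G#3 (the size of a minor seventh) reaches A#2.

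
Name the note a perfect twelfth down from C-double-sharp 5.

Counting five letter names plus an octave down from C lands on F.
A perfect twelfth is 19 semitones; 19 semitones down from C##5 gives F##3.

F-double-sharp 3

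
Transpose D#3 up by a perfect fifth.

A#3

Five letter names up from D: A.
A perfect fifth spans 7 semitones, so from D#3 the target pitch is A#3.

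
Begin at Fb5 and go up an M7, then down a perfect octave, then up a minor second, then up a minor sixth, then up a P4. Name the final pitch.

Gbb6

Fb5 up a major seventh → Eb6 (11 semitones).
A perfect octave down from Eb6 is Eb5.
A minor second up from Eb5 is Fb5.
Up a minor sixth from Fb5: Dbb6 (8 semitones up).
Up a perfect fourth from Dbb6: Gbb6 (5 semitones up).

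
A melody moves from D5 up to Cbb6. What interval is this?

D to C spans seven letter names (D-E-F-G-A-B-C) — that makes it a seventh of some quality.
The major seventh is 11 semitones; here we have 8, three semitones narrower: doubly diminished.

dd7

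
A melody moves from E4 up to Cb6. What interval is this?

d13

E to C spans six letter names (E-F-G-A-B-C), plus an octave: a thirteenth.
The major thirteenth is 21 semitones; here we have 19, two semitones narrower: diminished.
(Equivalently, a compound diminished sixth: a diminished sixth plus an octave.)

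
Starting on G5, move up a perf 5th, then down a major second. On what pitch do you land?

C6

Up a perfect fifth from G5: D6 (7 semitones up).
A major second down from D6 is C6.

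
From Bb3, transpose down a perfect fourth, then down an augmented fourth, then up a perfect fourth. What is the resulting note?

Fb3

A perfect fourth down from Bb3 is F3.
F3 down an augmented fourth → Cb3 (6 semitones).
A perfect fourth up from Cb3 is Fb3.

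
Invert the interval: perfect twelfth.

perfect 4th

First reduce the compound perfect twelfth to its simple form, a perfect fifth.
Inverted interval numbers add to nine, so a fifth pairs with a fourth (5 + 4 = 9).
And perfect stays perfect under inversion, so we get a perfect fourth.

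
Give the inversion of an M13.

First reduce the compound major thirteenth to its simple form, a major sixth.
The rule of nine gives the new number: 9 − 6 = 3, so a sixth becomes a third.
The quality also flips — major becomes minor — giving a minor third.

minor 3rd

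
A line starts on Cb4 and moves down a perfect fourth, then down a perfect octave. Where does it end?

Gb2

Cb4 down a perfect fourth → Gb3 (5 semitones).
Gb3 down a perfect octave → Gb2 (12 semitones).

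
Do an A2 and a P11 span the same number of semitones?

No

3 semitones (augmented second) vs 17 semitones (perfect eleventh): not equal.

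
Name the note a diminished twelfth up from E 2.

Counting five letter names plus an octave up from E lands on B.
A diminished twelfth is 18 semitones; 18 semitones up from E2 gives Bb3.

B-flat 3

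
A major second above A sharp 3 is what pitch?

B sharp 3

Counting two letter names up from A lands on B.
A major second spans 2 semitones, so from A#3 the target pitch is B#3.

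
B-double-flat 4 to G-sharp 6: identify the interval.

B to G spans six letter names (B-C-D-E-F-G), plus an octave: a thirteenth.
A major thirteenth would be 21 semitones; Bbb4 to G#6 is 23, two semitones wider, so the interval is doubly augmented.
(Equivalently, a compound doubly augmented sixth: a doubly augmented sixth plus an octave.)

doubly augmented thirteenth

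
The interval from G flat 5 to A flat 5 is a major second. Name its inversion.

minor 7th

The rule of nine gives the new number: 9 − 2 = 7, so a second becomes a seventh.
And major becomes minor under inversion, so we get a minor seventh.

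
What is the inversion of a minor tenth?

First reduce the compound minor tenth to its simple form, a minor third.
The rule of nine gives the new number: 9 − 3 = 6, so a third becomes a sixth.
The quality also flips — minor becomes major — giving a major sixth.

M6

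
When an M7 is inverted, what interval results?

Inverted interval numbers add to nine, so a seventh pairs with a second (7 + 2 = 9).
The quality also flips — major becomes minor — giving a minor second.

minor second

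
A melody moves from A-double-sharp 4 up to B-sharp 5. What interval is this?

minor ninth

A to B spans two letter names (A-B), plus an octave, so the interval is some kind of ninth.
At 13 semitones, A##4→B#5 falls one short of a major ninth: minor.
(Equivalently, a compound minor second: a minor second plus an octave.)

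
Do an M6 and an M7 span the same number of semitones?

A major sixth spans 9 semitones; a major seventh spans 11 semitones. They differ by 2.

No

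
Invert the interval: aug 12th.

First reduce the compound augmented twelfth to its simple form, an augmented fifth.
Interval numbers invert to sum to nine: 5 + 4 = 9, so a fifth inverts to a fourth.
Quality inverts too: augmented becomes diminished. That makes the inversion a diminished fourth.

diminished 4th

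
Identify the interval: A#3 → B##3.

augmented second

A to B spans two letter names (A-B): a second.
A#3 to B##3 spans 3 semitones — one semitone wider than the major second (2) — giving an augmented second.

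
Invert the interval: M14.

First reduce the compound major fourteenth to its simple form, a major seventh.
Interval numbers invert to sum to nine: 7 + 2 = 9, so a seventh inverts to a second.
The quality also flips — major becomes minor — giving a minor second.

m2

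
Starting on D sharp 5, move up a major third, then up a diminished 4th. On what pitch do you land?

B 5

A major third up from D#5 is F##5.
F##5 up a diminished fourth → B5 (4 semitones).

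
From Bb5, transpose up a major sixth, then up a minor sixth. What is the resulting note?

Eb7

A major sixth up from Bb5 is G6.
Up a minor sixth from G6: Eb7 (8 semitones up).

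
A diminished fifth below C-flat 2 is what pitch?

Counting five letter names down from C lands on F.
A diminished fifth is 6 semitones; 6 semitones down from Cb2 gives F1.

F 1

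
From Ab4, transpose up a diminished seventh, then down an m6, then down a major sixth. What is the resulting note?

Dbb4

Up a diminished seventh from Ab4: Gbb5 (9 semitones up).
A minor sixth down from Gbb5 is Bbb4.
Down a major sixth from Bbb4: Dbb4 (9 semitones down).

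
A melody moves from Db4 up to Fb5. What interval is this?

m10

D to F spans three letter names (D-E-F), plus an octave: a tenth.
Db4 to Fb5 is 15 semitones, a half step short of the major tenth (16), so this is minor.
(Equivalently, a compound minor third: a minor third plus an octave.)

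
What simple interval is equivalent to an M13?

Take out an octave (7 from the number): 13 − 7 = 6.
That makes a major thirteenth a compound major sixth — an octave plus a major sixth.

major 6th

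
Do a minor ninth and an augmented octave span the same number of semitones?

Yes

A minor ninth = 13 semitones = an augmented octave; enharmonically equal.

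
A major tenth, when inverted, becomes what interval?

First reduce the compound major tenth to its simple form, a major third.
The rule of nine gives the new number: 9 − 3 = 6, so a third becomes a sixth.
And major becomes minor under inversion, so we get a minor sixth.

m6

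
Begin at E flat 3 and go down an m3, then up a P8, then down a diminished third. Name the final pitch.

A sharp 3

A minor third down from Eb3 is C3.
C3 up a perfect octave → C4 (12 semitones).
A diminished third down from C4 is A#3.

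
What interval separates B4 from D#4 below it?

m6

Descending from B4 to D#4 is the same interval as ascending D#4 to B4.
D to B spans six letter names (D-E-F-G-A-B), so the interval is some kind of sixth.
At 8 semitones, D#4→B4 falls one short of a major sixth: minor.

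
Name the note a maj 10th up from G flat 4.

Three letters up from G (plus an octave) reaches B.
A major tenth is 16 semitones; 16 semitones up from Gb4 gives Bb5.

B flat 5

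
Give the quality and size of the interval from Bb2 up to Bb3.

P8

B to B is the same letter name, plus an octave — that makes it an octave of some quality.
Counting semitones, Bb2→Bb3 is 12, which is the perfect octave.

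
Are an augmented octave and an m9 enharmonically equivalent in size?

Yes

An augmented octave = 13 semitones = a minor ninth; enharmonically equal.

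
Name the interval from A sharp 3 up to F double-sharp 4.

major 6th

A to F spans six letter names (A-B-C-D-E-F): a sixth.
Counting semitones, A#3→F##4 is 9, which is the major sixth.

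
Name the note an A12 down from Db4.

Five letters down from D (plus an octave) reaches G.
An augmented twelfth is 20 semitones; 20 semitones down from Db4 gives Gbb2.

Gbb2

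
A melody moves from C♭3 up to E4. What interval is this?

A10

C to E spans three letter names (C-D-E), plus an octave: a tenth.
The major tenth is 16 semitones; here we have 17, one semitone wider: augmented.
(Equivalently, a compound augmented third: an augmented third plus an octave.)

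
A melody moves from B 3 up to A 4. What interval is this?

B to A spans seven letter names (B-C-D-E-F-G-A) — that makes it a seventh of some quality.
A major seventh would be 11 semitones, but B3 to A4 is 10 — one semitone narrower, making it a minor seventh.

minor 7th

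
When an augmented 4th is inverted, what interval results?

The rule of nine gives the new number: 9 − 4 = 5, so a fourth becomes a fifth.
And augmented becomes diminished under inversion, so we get a diminished fifth.

diminished 5th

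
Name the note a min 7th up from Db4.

Cb5

Seven letter names up from D: C.
A minor seventh is 10 semitones; 10 semitones up from Db4 gives Cb5.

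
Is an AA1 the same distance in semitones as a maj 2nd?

A doubly augmented unison spans 2 semitones, and a major second also spans 2 semitones — they're enharmonic.

Yes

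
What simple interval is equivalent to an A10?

augmented third

Subtracting seven from the interval number removes an octave: 10 − 7 = 3.
So an augmented tenth is an octave plus an augmented third. The quality is unchanged.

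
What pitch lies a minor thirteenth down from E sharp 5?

Six letters down from E (plus an octave) reaches G.
Moving 20 semitones down from E#5 (the size of a minor thirteenth) reaches G##3.

G double-sharp 3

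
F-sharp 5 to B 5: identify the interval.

F to B spans four letter names (F-G-A-B): a fourth.
Counting semitones, F#5→B5 is 5, which is the perfect fourth.

P4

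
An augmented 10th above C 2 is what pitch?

The tenth's letter: C up three letter names plus an octave → E.
Moving 17 semitones up from C2 (the size of an augmented tenth) reaches E#3.

E-sharp 3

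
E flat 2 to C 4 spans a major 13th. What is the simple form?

Each octave removed subtracts seven from the number: 13 − 7 = 6.
That makes a major thirteenth a compound major sixth — an octave plus a major sixth.

M6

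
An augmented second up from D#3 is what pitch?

E##3

The second takes the letter from D up to E.
An augmented second is 3 semitones; 3 semitones up from D#3 gives E##3.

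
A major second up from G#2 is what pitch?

The second takes the letter from G up to A.
Moving 2 semitones up from G#2 (the size of a major second) reaches A#2.

A#2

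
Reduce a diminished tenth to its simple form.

diminished 3rd

Each octave removed subtracts seven from the number: 10 − 7 = 3.
Quality carries through unchanged, so the simple form is a diminished third.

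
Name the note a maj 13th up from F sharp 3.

D sharp 5

Counting six letter names plus an octave up from F lands on D.
A major thirteenth is 21 semitones; 21 semitones up from F#3 gives D#5.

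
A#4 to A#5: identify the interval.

A to A is the same letter name, plus an octave — that makes it an octave of some quality.
Counting semitones, A#4→A#5 is 12, which is the perfect octave.

P8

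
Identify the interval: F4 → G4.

F to G spans two letter names (F-G): a second.
The major second spans 2 semitones, and F4 to G4 is exactly 2 semitones — so this is a major second.

major second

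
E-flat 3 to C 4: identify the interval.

major 6th

E to C spans six letter names (E-F-G-A-B-C): a sixth.
The major sixth spans 9 semitones, and Eb3 to C4 is exactly 9 semitones — so this is a major sixth.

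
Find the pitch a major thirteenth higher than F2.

D4

The thirteenth's letter: F up six letter names plus an octave → D.
Moving 21 semitones up from F2 (the size of a major thirteenth) reaches D4.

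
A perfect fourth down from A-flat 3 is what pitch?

E-flat 3

Four letter names down from A: E.
A perfect fourth spans 5 semitones, so from Ab3 the target pitch is Eb3.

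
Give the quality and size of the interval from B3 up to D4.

minor third

B to D spans three letter names (B-C-D) — that makes it a third of some quality.
At 3 semitones, B3→D4 falls one short of a major third: minor.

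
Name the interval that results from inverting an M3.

minor 6th

Inverted interval numbers add to nine, so a third pairs with a sixth (3 + 6 = 9).
And major becomes minor under inversion, so we get a minor sixth.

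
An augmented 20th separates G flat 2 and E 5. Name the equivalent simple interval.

augmented sixth

Each octave removed subtracts seven from the number: 20 − 14 = 6.
That makes an augmented twentieth a compound augmented sixth — 2 octaves plus an augmented sixth.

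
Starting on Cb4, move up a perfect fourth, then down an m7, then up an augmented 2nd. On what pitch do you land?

Up a perfect fourth from Cb4: Fb4 (5 semitones up).
Down a minor seventh from Fb4: Gb3 (10 semitones down).
An augmented second up from Gb3 is A3.

A3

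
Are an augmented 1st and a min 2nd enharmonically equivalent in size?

Yes

Both span 1 semitone: an augmented unison and a minor second are the same chromatic distance.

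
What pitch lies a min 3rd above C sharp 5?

E 5

The third takes the letter from C up to E.
Moving 3 semitones up from C#5 (the size of a minor third) reaches E5.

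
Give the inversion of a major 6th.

Inverted interval numbers add to nine, so a sixth pairs with a third (6 + 3 = 9).
And major becomes minor under inversion, so we get a minor third.

m3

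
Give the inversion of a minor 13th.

major third

First reduce the compound minor thirteenth to its simple form, a minor sixth.
Interval numbers invert to sum to nine: 6 + 3 = 9, so a sixth inverts to a third.
The quality also flips — minor becomes major — giving a major third.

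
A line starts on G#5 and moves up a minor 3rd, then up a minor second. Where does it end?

G#5 up a minor third → B5 (3 semitones).
A minor second up from B5 is C6.

C6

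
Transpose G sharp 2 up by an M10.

B sharp 3

The tenth's letter: G up three letter names plus an octave → B.
Moving 16 semitones up from G#2 (the size of a major tenth) reaches B#3.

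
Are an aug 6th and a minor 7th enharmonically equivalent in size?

Yes

Both span 10 semitones: an augmented sixth and a minor seventh are the same chromatic distance.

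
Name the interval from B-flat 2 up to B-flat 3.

B to B is the same letter name, plus an octave — that makes it an octave of some quality.
The perfect octave spans 12 semitones, and Bb2 to Bb3 is exactly 12 semitones — so this is a perfect octave.

perfect 8th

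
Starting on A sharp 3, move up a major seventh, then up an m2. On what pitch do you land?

A sharp 4

A#3 up a major seventh → G##4 (11 semitones).
A minor second up from G##4 is A#4.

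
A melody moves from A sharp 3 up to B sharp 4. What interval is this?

A to B spans two letter names (A-B), plus an octave, so the interval is some kind of ninth.
The major ninth spans 14 semitones, and A#3 to B#4 is exactly 14 semitones — so this is a major ninth.
(Equivalently, a compound major second: a major second plus an octave.)

M9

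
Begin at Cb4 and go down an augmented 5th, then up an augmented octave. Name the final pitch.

Fb4

Down an augmented fifth from Cb4: Fbb3 (8 semitones down).
An augmented octave up from Fbb3 is Fb4.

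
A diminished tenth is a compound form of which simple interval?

d3

Each octave removed subtracts seven from the number: 10 − 7 = 3.
Quality carries through unchanged, so the simple form is a diminished third.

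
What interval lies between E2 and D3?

minor seventh

E to D spans seven letter names (E-F-G-A-B-C-D), so the interval is some kind of seventh.
A major seventh would be 11 semitones, but E2 to D3 is 10 — one semitone narrower, making it a minor seventh.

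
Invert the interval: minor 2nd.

major seventh

The rule of nine gives the new number: 9 − 2 = 7, so a second becomes a seventh.
And minor becomes major under inversion, so we get a major seventh.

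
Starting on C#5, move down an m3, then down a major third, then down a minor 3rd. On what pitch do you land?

D#4

A minor third down from C#5 is A#4.
A major third down from A#4 is F#4.
F#4 down a minor third → D#4 (3 semitones).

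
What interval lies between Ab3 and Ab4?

A to A is the same letter name, plus an octave: an octave.
Ab3 to Ab4 is 12 semitones, matching the perfect octave exactly, so the quality is perfect.

perfect octave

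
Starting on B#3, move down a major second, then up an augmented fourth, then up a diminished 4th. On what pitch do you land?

A major second down from B#3 is A#3.
A#3 up an augmented fourth → D##4 (6 semitones).
A diminished fourth up from D##4 is G#4.

G#4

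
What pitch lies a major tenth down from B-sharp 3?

Counting three letter names plus an octave down from B lands on G.
Moving 16 semitones down from B#3 (the size of a major tenth) reaches G#2.

G-sharp 2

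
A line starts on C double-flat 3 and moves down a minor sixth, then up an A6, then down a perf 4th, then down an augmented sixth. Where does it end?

Down a minor sixth from Cbb3: Ebb2 (8 semitones down).
Ebb2 up an augmented sixth → C3 (10 semitones).
Down a perfect fourth from C3: G2 (5 semitones down).
An augmented sixth down from G2 is Bbb1.

B double-flat 1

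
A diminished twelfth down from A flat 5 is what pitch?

D 4

The twelfth's letter: A down five letter names plus an octave → D.
Moving 18 semitones down from Ab5 (the size of a diminished twelfth) reaches D4.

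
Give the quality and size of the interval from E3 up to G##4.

E to G spans three letter names (E-F-G), plus an octave, so the interval is some kind of tenth.
A major tenth would be 16 semitones; E3 to G##4 is 17, one semitone wider, so the interval is augmented.
(Equivalently, a compound augmented third: an augmented third plus an octave.)

augmented tenth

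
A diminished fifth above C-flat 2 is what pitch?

G-double-flat 2

The fifth takes the letter from C up to G.
Moving 6 semitones up from Cb2 (the size of a diminished fifth) reaches Gbb2.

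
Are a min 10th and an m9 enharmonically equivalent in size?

15 semitones (minor tenth) vs 13 semitones (minor ninth): not equal.

No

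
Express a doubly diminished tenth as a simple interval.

Subtracting seven from the interval number removes an octave: 10 − 7 = 3.
Quality carries through unchanged, so the simple form is a doubly diminished third.

dd3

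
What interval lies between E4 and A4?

E to A spans four letter names (E-F-G-A): a fourth.
The perfect fourth spans 5 semitones, and E4 to A4 is exactly 5 semitones — so this is a perfect fourth.

perfect fourth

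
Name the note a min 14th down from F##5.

Seven letters down from F (plus an octave) reaches G.
A minor fourteenth spans 22 semitones, so from F##5 the target pitch is G##3.

G##3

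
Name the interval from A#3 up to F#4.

minor 6th

A to F spans six letter names (A-B-C-D-E-F), so the interval is some kind of sixth.
A#3 to F#4 is 8 semitones, a half step short of the major sixth (9), so this is minor.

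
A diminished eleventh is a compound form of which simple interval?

d4

Subtracting seven from the interval number removes an octave: 11 − 7 = 4.
That makes a diminished eleventh a compound diminished fourth — an octave plus a diminished fourth.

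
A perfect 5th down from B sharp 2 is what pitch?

Counting five letter names down from B lands on E.
Moving 7 semitones down from B#2 (the size of a perfect fifth) reaches E#2.

E sharp 2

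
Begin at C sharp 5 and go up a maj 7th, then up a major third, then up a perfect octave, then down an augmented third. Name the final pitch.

B 6

A major seventh up from C#5 is B#5.
B#5 up a major third → D##6 (4 semitones).
D##6 up a perfect octave → D##7 (12 semitones).
An augmented third down from D##7 is B6.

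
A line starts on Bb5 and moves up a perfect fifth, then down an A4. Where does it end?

Cb6

Bb5 up a perfect fifth → F6 (7 semitones).
Down an augmented fourth from F6: Cb6 (6 semitones down).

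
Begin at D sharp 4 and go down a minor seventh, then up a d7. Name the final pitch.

D#4 down a minor seventh → E#3 (10 semitones).
E#3 up a diminished seventh → D4 (9 semitones).

D 4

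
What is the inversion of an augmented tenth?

diminished 6th

First reduce the compound augmented tenth to its simple form, an augmented third.
Interval numbers invert to sum to nine: 3 + 6 = 9, so a third inverts to a sixth.
Quality inverts too: augmented becomes diminished. That makes the inversion a diminished sixth.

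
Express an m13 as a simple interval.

m6

Each octave removed subtracts seven from the number: 13 − 7 = 6.
That makes a minor thirteenth a compound minor sixth — an octave plus a minor sixth.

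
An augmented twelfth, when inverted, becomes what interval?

First reduce the compound augmented twelfth to its simple form, an augmented fifth.
Inverted interval numbers add to nine, so a fifth pairs with a fourth (5 + 4 = 9).
The quality also flips — augmented becomes diminished — giving a diminished fourth.

d4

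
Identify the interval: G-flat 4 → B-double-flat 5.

m10

G to B spans three letter names (G-A-B), plus an octave — that makes it a tenth of some quality.
Gb4 to Bbb5 is 15 semitones, a half step short of the major tenth (16), so this is minor.
(Equivalently, a compound minor third: a minor third plus an octave.)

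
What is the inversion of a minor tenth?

First reduce the compound minor tenth to its simple form, a minor third.
The rule of nine gives the new number: 9 − 3 = 6, so a third becomes a sixth.
Quality inverts too: minor becomes major. That makes the inversion a major sixth.

M6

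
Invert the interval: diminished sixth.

Interval numbers invert to sum to nine: 6 + 3 = 9, so a sixth inverts to a third.
And diminished becomes augmented under inversion, so we get an augmented third.

augmented 3rd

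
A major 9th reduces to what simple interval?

Take out an octave (7 from the number): 9 − 7 = 2.
That makes a major ninth a compound major second — an octave plus a major second.

major second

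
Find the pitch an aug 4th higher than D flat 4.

G 4

Four letter names up from D: G.
An augmented fourth is 6 semitones; 6 semitones up from Db4 gives G4.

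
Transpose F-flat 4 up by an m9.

G-double-flat 5

Counting two letter names plus an octave up from F lands on G.
A minor ninth spans 13 semitones, so from Fb4 the target pitch is Gbb5.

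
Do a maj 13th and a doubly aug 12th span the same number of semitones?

Both span 21 semitones: a major thirteenth and a doubly augmented twelfth are the same chromatic distance.

Yes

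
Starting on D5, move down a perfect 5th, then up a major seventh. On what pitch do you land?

Down a perfect fifth from D5: G4 (7 semitones down).
Up a major seventh from G4: F#5 (11 semitones up).

F#5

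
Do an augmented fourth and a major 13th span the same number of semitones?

An augmented fourth is 6 semitones but a major thirteenth is 21 semitones — different sizes.

No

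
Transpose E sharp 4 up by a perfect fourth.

A sharp 4

Four letter names up from E: A.
A perfect fourth is 5 semitones; 5 semitones up from E#4 gives A#4.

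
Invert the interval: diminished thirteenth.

augmented 3rd

First reduce the compound diminished thirteenth to its simple form, a diminished sixth.
Interval numbers invert to sum to nine: 6 + 3 = 9, so a sixth inverts to a third.
Quality inverts too: diminished becomes augmented. That makes the inversion an augmented third.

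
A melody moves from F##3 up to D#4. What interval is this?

F to D spans six letter names (F-G-A-B-C-D): a sixth.
A major sixth would be 9 semitones, but F##3 to D#4 is 8 — one semitone narrower, making it a minor sixth.

minor sixth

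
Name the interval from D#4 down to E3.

Descending from D#4 to E3 is the same interval as ascending E3 to D#4.
E to D spans seven letter names (E-F-G-A-B-C-D), so the interval is some kind of seventh.
The major seventh spans 11 semitones, and E3 to D#4 is exactly 11 semitones — so this is a major seventh.

major 7th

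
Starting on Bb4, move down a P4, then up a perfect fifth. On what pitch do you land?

Bb4 down a perfect fourth → F4 (5 semitones).
A perfect fifth up from F4 is C5.

C5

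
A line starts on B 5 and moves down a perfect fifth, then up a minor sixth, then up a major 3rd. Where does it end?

E 6

B5 down a perfect fifth → E5 (7 semitones).
E5 up a minor sixth → C6 (8 semitones).
A major third up from C6 is E6.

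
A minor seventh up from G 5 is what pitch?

F 6

The seventh takes the letter from G up to F.
A minor seventh spans 10 semitones, so from G5 the target pitch is F6.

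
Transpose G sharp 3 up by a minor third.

Counting three letter names up from G lands on B.
A minor third is 3 semitones; 3 semitones up from G#3 gives B3.

B 3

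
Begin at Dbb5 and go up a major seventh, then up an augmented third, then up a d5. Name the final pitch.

Dbb5 up a major seventh → Cb6 (11 semitones).
Cb6 up an augmented third → E6 (5 semitones).
E6 up a diminished fifth → Bb6 (6 semitones).

Bb6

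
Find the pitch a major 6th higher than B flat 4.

G 5

The sixth takes the letter from B up to G.
Moving 9 semitones up from Bb4 (the size of a major sixth) reaches G5.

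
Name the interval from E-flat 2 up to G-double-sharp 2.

E to G spans three letter names (E-F-G) — that makes it a third of some quality.
A major third would be 4 semitones; Eb2 to G##2 is 6, two semitones wider, so the interval is doubly augmented.

AA3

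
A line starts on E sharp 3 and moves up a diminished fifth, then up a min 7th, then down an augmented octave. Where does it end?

A flat 3

Up a diminished fifth from E#3: B3 (6 semitones up).
B3 up a minor seventh → A4 (10 semitones).
Down an augmented octave from A4: Ab3 (13 semitones down).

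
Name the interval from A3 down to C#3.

Descending from A3 to C#3 is the same interval as ascending C#3 to A3.
C to A spans six letter names (C-D-E-F-G-A): a sixth.
C#3 to A3 is 8 semitones, a half step short of the major sixth (9), so this is minor.

m6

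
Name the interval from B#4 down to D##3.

m13

Descending from B#4 to D##3 is the same interval as ascending D##3 to B#4.
D to B spans six letter names (D-E-F-G-A-B), plus an octave: a thirteenth.
At 20 semitones, D##3→B#4 falls one short of a major thirteenth: minor.
(Equivalently, a compound minor sixth: a minor sixth plus an octave.)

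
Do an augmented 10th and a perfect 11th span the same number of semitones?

Yes

Both span 17 semitones: an augmented tenth and a perfect eleventh are the same chromatic distance.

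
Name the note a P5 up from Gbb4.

Five letter names up from G: D.
Moving 7 semitones up from Gbb4 (the size of a perfect fifth) reaches Dbb5.

Dbb5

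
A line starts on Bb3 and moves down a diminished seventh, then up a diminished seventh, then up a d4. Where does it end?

Bb3 down a diminished seventh → C#3 (9 semitones).
A diminished seventh up from C#3 is Bb3.
Bb3 up a diminished fourth → Ebb4 (4 semitones).

Ebb4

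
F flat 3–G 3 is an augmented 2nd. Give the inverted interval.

diminished 7th

Inverted interval numbers add to nine, so a second pairs with a seventh (2 + 7 = 9).
And augmented becomes diminished under inversion, so we get a diminished seventh.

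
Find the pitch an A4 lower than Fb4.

Four letter names down from F: C.
An augmented fourth is 6 semitones; 6 semitones down from Fb4 gives Cbb4.

Cbb4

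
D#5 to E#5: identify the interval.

D to E spans two letter names (D-E) — that makes it a second of some quality.
Counting semitones, D#5→E#5 is 2, which is the major second.

major second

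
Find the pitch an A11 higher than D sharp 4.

Four letters up from D (plus an octave) reaches G.
An augmented eleventh spans 18 semitones, so from D#4 the target pitch is G##5.

G double-sharp 5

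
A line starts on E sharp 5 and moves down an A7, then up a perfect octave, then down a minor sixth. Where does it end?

A 4

An augmented seventh down from E#5 is F4.
F4 up a perfect octave → F5 (12 semitones).
Down a minor sixth from F5: A4 (8 semitones down).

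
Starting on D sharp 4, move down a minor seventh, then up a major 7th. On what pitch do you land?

D double-sharp 4

D#4 down a minor seventh → E#3 (10 semitones).
E#3 up a major seventh → D##4 (11 semitones).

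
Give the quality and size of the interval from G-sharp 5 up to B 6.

G to B spans three letter names (G-A-B), plus an octave, so the interval is some kind of tenth.
A major tenth would be 16 semitones, but G#5 to B6 is 15 — one semitone narrower, making it a minor tenth.
(Equivalently, a compound minor third: a minor third plus an octave.)

minor tenth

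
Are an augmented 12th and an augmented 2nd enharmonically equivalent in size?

No

An augmented twelfth spans 20 semitones; an augmented second spans 3 semitones. They differ by 17.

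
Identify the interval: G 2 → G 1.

Descending from G2 to G1 is the same interval as ascending G1 to G2.
G to G is the same letter name, plus an octave: an octave.
G1 to G2 is 12 semitones, matching the perfect octave exactly, so the quality is perfect.

perfect octave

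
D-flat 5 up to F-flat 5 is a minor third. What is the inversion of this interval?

Inverted interval numbers add to nine, so a third pairs with a sixth (3 + 6 = 9).
The quality also flips — minor becomes major — giving a major sixth.

major sixth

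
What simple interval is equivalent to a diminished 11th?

diminished fourth

Subtracting seven from the interval number removes an octave: 11 − 7 = 4.
So a diminished eleventh is an octave plus a diminished fourth. The quality is unchanged.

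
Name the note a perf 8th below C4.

C3

For an octave the letter name doesn't change: still C, an octave down.
A perfect octave spans 12 semitones, so from C4 the target pitch is C3.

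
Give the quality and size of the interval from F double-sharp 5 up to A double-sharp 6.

F to A spans three letter names (F-G-A), plus an octave, so the interval is some kind of tenth.
The major tenth spans 16 semitones, and F##5 to A##6 is exactly 16 semitones — so this is a major tenth.
(Equivalently, a compound major third: a major third plus an octave.)

major tenth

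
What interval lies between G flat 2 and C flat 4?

G to C spans four letter names (G-A-B-C), plus an octave — that makes it an eleventh of some quality.
The perfect eleventh spans 17 semitones, and Gb2 to Cb4 is exactly 17 semitones — so this is a perfect eleventh.
(Equivalently, a compound perfect fourth: a perfect fourth plus an octave.)

perfect eleventh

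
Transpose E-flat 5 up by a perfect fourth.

A-flat 5

Four letter names up from E: A.
Moving 5 semitones up from Eb5 (the size of a perfect fourth) reaches Ab5.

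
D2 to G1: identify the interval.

Descending from D2 to G1 is the same interval as ascending G1 to D2.
G to D spans five letter names (G-A-B-C-D) — that makes it a fifth of some quality.
G1 to D2 is 7 semitones, matching the perfect fifth exactly, so the quality is perfect.

perfect fifth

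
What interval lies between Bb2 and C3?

major 2nd

B to C spans two letter names (B-C) — that makes it a second of some quality.
Bb2 to C3 is 2 semitones, matching the major second exactly, so the quality is major.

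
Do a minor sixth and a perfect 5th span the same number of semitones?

No

A minor sixth spans 8 semitones; a perfect fifth spans 7 semitones. They differ by 1.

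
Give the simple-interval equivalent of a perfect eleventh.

Subtracting seven from the interval number removes an octave: 11 − 7 = 4.
That makes a perfect eleventh a compound perfect fourth — an octave plus a perfect fourth.

P4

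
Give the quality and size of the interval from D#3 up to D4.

D to D is the same letter name, plus an octave, so the interval is some kind of octave.
The perfect octave is 12 semitones; here we have 11, one semitone narrower: diminished.

diminished octave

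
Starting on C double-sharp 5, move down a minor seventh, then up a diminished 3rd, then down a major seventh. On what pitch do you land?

A minor seventh down from C##5 is D##4.
A diminished third up from D##4 is F#4.
Down a major seventh from F#4: G3 (11 semitones down).

G 3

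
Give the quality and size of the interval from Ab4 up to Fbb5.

A to F spans six letter names (A-B-C-D-E-F): a sixth.
Ab4 to Fbb5 spans 7 semitones — two semitones narrower than the major sixth (9) — giving a diminished sixth.

diminished 6th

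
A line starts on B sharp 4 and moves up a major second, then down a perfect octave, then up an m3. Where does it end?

B#4 up a major second → C##5 (2 semitones).
Down a perfect octave from C##5: C##4 (12 semitones down).
C##4 up a minor third → E#4 (3 semitones).

E sharp 4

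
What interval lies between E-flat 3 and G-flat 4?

E to G spans three letter names (E-F-G), plus an octave: a tenth.
At 15 semitones, Eb3→Gb4 falls one short of a major tenth: minor.
(Equivalently, a compound minor third: a minor third plus an octave.)

m10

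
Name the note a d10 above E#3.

The tenth's letter: E up three letter names plus an octave → G.
A diminished tenth is 14 semitones; 14 semitones up from E#3 gives G4.

G4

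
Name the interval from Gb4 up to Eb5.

G to E spans six letter names (G-A-B-C-D-E) — that makes it a sixth of some quality.
Counting semitones, Gb4→Eb5 is 9, which is the major sixth.

M6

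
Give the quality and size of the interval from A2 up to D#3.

A to D spans four letter names (A-B-C-D) — that makes it a fourth of some quality.
A2 to D#3 spans 6 semitones — one semitone wider than the perfect fourth (5) — giving an augmented fourth.

augmented fourth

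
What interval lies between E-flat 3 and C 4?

major sixth

E to C spans six letter names (E-F-G-A-B-C) — that makes it a sixth of some quality.
The major sixth spans 9 semitones, and Eb3 to C4 is exactly 9 semitones — so this is a major sixth.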